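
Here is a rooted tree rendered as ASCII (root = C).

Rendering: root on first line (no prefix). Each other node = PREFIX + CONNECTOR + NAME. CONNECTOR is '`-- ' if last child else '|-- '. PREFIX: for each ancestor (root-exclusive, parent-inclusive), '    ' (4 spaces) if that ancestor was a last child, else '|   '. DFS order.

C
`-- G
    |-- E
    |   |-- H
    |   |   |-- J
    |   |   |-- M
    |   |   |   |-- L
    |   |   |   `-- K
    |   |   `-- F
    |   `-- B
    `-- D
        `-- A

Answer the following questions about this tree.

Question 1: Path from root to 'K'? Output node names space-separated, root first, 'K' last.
Answer: C G E H M K

Derivation:
Walk down from root: C -> G -> E -> H -> M -> K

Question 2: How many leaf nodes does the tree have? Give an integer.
Leaves (nodes with no children): A, B, F, J, K, L

Answer: 6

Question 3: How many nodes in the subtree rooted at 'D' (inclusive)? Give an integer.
Subtree rooted at D contains: A, D
Count = 2

Answer: 2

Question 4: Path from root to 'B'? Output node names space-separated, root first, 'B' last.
Answer: C G E B

Derivation:
Walk down from root: C -> G -> E -> B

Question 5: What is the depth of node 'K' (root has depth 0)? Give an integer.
Answer: 5

Derivation:
Path from root to K: C -> G -> E -> H -> M -> K
Depth = number of edges = 5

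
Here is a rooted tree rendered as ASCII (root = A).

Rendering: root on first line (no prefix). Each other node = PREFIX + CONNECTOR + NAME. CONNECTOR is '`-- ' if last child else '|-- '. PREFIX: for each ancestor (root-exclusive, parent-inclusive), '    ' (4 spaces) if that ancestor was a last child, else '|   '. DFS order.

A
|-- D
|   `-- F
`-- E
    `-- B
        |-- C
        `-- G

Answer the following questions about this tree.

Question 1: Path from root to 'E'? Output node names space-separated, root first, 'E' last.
Walk down from root: A -> E

Answer: A E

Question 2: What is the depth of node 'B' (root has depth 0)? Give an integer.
Path from root to B: A -> E -> B
Depth = number of edges = 2

Answer: 2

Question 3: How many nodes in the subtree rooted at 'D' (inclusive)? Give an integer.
Subtree rooted at D contains: D, F
Count = 2

Answer: 2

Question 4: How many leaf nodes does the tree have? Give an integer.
Answer: 3

Derivation:
Leaves (nodes with no children): C, F, G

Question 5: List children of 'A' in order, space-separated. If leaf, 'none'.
Answer: D E

Derivation:
Node A's children (from adjacency): D, E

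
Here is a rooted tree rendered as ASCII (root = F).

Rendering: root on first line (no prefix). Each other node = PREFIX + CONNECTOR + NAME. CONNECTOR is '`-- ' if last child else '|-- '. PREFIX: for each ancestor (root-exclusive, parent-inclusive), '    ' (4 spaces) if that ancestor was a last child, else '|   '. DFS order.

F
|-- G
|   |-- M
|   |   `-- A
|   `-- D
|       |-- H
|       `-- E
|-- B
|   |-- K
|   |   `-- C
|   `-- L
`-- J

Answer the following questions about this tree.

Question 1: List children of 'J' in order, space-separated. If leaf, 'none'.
Node J's children (from adjacency): (leaf)

Answer: none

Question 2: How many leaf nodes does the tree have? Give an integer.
Answer: 6

Derivation:
Leaves (nodes with no children): A, C, E, H, J, L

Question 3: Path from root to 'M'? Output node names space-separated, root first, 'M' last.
Answer: F G M

Derivation:
Walk down from root: F -> G -> M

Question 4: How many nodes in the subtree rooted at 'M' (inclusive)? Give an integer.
Subtree rooted at M contains: A, M
Count = 2

Answer: 2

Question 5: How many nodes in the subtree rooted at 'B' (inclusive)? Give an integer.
Answer: 4

Derivation:
Subtree rooted at B contains: B, C, K, L
Count = 4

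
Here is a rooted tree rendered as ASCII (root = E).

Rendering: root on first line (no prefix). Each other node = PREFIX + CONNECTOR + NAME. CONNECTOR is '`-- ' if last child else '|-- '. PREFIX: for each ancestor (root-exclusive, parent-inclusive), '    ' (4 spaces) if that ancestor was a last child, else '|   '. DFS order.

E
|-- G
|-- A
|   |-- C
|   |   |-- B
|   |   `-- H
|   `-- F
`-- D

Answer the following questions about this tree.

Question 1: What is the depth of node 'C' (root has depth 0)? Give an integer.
Path from root to C: E -> A -> C
Depth = number of edges = 2

Answer: 2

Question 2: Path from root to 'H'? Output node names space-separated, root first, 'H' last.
Walk down from root: E -> A -> C -> H

Answer: E A C H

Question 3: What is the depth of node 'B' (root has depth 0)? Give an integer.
Answer: 3

Derivation:
Path from root to B: E -> A -> C -> B
Depth = number of edges = 3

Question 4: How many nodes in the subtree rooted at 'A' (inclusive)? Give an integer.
Answer: 5

Derivation:
Subtree rooted at A contains: A, B, C, F, H
Count = 5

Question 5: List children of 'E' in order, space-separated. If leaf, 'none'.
Answer: G A D

Derivation:
Node E's children (from adjacency): G, A, D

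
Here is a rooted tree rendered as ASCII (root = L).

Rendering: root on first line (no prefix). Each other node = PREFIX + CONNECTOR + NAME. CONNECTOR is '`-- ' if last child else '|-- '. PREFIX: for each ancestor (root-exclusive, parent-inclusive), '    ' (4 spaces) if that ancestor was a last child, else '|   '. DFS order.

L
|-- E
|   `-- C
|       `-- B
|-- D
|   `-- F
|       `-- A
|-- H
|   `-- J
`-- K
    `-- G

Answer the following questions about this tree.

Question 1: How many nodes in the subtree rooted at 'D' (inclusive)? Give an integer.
Subtree rooted at D contains: A, D, F
Count = 3

Answer: 3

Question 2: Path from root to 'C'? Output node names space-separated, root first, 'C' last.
Answer: L E C

Derivation:
Walk down from root: L -> E -> C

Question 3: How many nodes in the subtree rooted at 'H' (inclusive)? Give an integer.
Subtree rooted at H contains: H, J
Count = 2

Answer: 2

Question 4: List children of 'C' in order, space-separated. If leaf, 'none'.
Node C's children (from adjacency): B

Answer: B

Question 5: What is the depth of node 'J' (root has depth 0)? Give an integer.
Answer: 2

Derivation:
Path from root to J: L -> H -> J
Depth = number of edges = 2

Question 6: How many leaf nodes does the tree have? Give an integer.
Leaves (nodes with no children): A, B, G, J

Answer: 4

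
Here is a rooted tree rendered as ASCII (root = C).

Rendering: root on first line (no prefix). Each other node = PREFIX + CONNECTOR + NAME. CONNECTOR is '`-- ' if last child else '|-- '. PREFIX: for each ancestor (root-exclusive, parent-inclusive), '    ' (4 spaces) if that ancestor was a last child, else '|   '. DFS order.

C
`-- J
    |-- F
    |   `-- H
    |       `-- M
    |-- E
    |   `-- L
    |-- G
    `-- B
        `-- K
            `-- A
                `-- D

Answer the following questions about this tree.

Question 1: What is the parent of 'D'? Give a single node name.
Answer: A

Derivation:
Scan adjacency: D appears as child of A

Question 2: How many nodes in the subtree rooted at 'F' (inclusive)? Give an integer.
Answer: 3

Derivation:
Subtree rooted at F contains: F, H, M
Count = 3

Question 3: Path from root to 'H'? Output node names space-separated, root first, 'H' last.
Answer: C J F H

Derivation:
Walk down from root: C -> J -> F -> H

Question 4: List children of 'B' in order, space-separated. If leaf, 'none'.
Node B's children (from adjacency): K

Answer: K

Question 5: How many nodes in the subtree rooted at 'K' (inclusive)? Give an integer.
Answer: 3

Derivation:
Subtree rooted at K contains: A, D, K
Count = 3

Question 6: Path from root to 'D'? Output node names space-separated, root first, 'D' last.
Walk down from root: C -> J -> B -> K -> A -> D

Answer: C J B K A D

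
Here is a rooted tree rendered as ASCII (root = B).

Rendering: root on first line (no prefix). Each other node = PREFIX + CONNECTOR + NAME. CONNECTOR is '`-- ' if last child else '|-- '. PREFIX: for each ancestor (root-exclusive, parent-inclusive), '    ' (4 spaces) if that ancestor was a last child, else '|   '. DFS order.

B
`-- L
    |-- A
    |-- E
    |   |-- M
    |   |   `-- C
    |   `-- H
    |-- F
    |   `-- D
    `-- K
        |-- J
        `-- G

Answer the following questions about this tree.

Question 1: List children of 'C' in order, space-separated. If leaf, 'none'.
Answer: none

Derivation:
Node C's children (from adjacency): (leaf)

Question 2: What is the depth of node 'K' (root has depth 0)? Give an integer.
Path from root to K: B -> L -> K
Depth = number of edges = 2

Answer: 2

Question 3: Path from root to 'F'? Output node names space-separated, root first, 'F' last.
Answer: B L F

Derivation:
Walk down from root: B -> L -> F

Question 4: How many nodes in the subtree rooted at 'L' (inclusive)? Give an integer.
Subtree rooted at L contains: A, C, D, E, F, G, H, J, K, L, M
Count = 11

Answer: 11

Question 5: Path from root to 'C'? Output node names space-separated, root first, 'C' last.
Walk down from root: B -> L -> E -> M -> C

Answer: B L E M C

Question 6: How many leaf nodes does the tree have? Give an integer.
Answer: 6

Derivation:
Leaves (nodes with no children): A, C, D, G, H, J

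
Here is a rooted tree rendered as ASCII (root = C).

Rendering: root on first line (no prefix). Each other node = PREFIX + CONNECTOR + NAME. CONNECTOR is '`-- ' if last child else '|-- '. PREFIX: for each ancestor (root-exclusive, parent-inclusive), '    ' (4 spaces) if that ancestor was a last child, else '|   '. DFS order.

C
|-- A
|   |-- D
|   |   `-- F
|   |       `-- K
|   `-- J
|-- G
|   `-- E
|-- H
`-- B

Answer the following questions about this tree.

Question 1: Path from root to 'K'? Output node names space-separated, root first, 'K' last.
Walk down from root: C -> A -> D -> F -> K

Answer: C A D F K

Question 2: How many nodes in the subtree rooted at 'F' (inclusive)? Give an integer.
Subtree rooted at F contains: F, K
Count = 2

Answer: 2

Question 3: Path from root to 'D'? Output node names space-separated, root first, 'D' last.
Walk down from root: C -> A -> D

Answer: C A D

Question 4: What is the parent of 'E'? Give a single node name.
Scan adjacency: E appears as child of G

Answer: G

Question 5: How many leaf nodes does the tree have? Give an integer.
Answer: 5

Derivation:
Leaves (nodes with no children): B, E, H, J, K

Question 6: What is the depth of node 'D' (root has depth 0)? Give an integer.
Answer: 2

Derivation:
Path from root to D: C -> A -> D
Depth = number of edges = 2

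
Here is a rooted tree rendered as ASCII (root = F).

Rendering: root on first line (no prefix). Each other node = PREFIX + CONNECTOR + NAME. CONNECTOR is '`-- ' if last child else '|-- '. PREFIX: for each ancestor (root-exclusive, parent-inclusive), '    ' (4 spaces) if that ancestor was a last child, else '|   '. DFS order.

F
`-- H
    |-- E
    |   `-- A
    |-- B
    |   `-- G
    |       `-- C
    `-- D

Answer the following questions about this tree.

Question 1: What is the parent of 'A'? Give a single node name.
Answer: E

Derivation:
Scan adjacency: A appears as child of E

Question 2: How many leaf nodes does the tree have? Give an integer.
Answer: 3

Derivation:
Leaves (nodes with no children): A, C, D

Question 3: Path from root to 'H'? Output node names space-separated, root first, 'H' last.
Walk down from root: F -> H

Answer: F H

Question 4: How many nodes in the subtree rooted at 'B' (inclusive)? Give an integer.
Subtree rooted at B contains: B, C, G
Count = 3

Answer: 3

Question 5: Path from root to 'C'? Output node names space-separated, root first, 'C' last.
Answer: F H B G C

Derivation:
Walk down from root: F -> H -> B -> G -> C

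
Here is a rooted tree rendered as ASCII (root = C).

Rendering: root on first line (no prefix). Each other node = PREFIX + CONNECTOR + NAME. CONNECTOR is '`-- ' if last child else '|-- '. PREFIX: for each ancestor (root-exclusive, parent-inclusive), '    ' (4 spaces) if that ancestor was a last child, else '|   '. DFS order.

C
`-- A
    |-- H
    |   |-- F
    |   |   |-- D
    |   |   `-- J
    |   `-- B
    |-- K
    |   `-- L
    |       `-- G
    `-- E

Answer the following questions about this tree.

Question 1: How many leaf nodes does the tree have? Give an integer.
Answer: 5

Derivation:
Leaves (nodes with no children): B, D, E, G, J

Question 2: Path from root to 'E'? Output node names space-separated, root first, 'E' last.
Walk down from root: C -> A -> E

Answer: C A E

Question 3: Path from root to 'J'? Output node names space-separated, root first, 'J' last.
Walk down from root: C -> A -> H -> F -> J

Answer: C A H F J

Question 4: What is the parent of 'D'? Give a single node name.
Answer: F

Derivation:
Scan adjacency: D appears as child of F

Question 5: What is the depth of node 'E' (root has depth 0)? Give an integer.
Answer: 2

Derivation:
Path from root to E: C -> A -> E
Depth = number of edges = 2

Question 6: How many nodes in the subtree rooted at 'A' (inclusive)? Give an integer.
Answer: 10

Derivation:
Subtree rooted at A contains: A, B, D, E, F, G, H, J, K, L
Count = 10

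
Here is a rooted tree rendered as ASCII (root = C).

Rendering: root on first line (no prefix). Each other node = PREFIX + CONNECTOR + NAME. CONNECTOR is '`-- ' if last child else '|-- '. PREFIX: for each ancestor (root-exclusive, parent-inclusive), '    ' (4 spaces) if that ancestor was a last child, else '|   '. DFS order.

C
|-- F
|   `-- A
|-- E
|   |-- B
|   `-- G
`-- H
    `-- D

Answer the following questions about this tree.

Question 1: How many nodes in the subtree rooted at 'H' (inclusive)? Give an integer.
Subtree rooted at H contains: D, H
Count = 2

Answer: 2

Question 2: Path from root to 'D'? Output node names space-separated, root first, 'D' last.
Walk down from root: C -> H -> D

Answer: C H D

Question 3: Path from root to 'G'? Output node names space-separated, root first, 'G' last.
Answer: C E G

Derivation:
Walk down from root: C -> E -> G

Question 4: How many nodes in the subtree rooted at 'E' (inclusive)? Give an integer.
Answer: 3

Derivation:
Subtree rooted at E contains: B, E, G
Count = 3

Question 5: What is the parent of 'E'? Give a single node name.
Scan adjacency: E appears as child of C

Answer: C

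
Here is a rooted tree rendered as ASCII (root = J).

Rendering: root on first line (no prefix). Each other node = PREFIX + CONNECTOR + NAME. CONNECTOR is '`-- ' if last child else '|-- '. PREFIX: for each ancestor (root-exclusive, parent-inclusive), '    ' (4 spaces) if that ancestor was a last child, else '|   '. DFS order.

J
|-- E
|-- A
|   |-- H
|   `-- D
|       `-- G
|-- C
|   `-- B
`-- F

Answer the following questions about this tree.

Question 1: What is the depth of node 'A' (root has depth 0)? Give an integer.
Path from root to A: J -> A
Depth = number of edges = 1

Answer: 1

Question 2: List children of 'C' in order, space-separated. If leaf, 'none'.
Answer: B

Derivation:
Node C's children (from adjacency): B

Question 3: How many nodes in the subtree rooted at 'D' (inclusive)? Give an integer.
Subtree rooted at D contains: D, G
Count = 2

Answer: 2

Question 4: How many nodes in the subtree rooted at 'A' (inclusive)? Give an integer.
Answer: 4

Derivation:
Subtree rooted at A contains: A, D, G, H
Count = 4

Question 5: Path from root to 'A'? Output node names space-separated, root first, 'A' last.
Answer: J A

Derivation:
Walk down from root: J -> A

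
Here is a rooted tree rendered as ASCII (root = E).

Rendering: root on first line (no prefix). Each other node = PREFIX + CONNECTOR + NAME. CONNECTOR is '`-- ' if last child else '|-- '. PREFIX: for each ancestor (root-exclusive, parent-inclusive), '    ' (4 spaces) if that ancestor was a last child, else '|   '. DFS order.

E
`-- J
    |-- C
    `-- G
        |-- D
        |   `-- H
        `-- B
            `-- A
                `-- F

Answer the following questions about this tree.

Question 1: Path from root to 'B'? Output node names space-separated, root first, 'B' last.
Answer: E J G B

Derivation:
Walk down from root: E -> J -> G -> B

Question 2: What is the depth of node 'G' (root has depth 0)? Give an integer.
Answer: 2

Derivation:
Path from root to G: E -> J -> G
Depth = number of edges = 2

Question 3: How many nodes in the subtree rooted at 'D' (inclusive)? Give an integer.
Subtree rooted at D contains: D, H
Count = 2

Answer: 2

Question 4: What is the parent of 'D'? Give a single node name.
Answer: G

Derivation:
Scan adjacency: D appears as child of G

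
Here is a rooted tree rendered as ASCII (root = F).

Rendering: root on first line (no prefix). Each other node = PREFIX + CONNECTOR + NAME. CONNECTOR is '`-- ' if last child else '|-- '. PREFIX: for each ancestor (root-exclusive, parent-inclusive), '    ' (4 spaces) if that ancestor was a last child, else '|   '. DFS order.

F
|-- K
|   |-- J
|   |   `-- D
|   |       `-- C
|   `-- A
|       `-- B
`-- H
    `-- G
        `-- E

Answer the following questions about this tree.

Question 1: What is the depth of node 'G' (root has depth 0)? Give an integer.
Answer: 2

Derivation:
Path from root to G: F -> H -> G
Depth = number of edges = 2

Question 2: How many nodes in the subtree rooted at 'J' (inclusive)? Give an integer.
Answer: 3

Derivation:
Subtree rooted at J contains: C, D, J
Count = 3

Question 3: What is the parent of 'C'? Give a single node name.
Scan adjacency: C appears as child of D

Answer: D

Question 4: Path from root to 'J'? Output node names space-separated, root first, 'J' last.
Answer: F K J

Derivation:
Walk down from root: F -> K -> J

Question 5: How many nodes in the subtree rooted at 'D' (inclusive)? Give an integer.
Answer: 2

Derivation:
Subtree rooted at D contains: C, D
Count = 2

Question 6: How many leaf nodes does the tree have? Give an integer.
Answer: 3

Derivation:
Leaves (nodes with no children): B, C, E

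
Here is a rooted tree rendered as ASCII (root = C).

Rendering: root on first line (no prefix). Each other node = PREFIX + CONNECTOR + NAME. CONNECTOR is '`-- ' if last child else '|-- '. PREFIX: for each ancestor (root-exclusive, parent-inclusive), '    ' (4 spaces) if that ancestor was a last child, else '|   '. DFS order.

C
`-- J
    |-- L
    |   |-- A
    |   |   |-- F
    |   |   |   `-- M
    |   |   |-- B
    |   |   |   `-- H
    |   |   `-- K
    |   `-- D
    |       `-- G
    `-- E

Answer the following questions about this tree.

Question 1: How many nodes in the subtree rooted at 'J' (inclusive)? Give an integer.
Answer: 11

Derivation:
Subtree rooted at J contains: A, B, D, E, F, G, H, J, K, L, M
Count = 11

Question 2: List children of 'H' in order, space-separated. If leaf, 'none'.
Answer: none

Derivation:
Node H's children (from adjacency): (leaf)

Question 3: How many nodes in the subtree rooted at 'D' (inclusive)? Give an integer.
Subtree rooted at D contains: D, G
Count = 2

Answer: 2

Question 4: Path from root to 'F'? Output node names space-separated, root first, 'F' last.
Answer: C J L A F

Derivation:
Walk down from root: C -> J -> L -> A -> F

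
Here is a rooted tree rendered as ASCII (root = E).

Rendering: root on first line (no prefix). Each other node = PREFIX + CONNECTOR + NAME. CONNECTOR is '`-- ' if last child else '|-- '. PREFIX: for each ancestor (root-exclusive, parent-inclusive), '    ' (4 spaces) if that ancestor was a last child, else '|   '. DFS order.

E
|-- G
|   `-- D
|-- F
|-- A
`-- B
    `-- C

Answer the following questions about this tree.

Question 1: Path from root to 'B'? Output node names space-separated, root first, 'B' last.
Walk down from root: E -> B

Answer: E B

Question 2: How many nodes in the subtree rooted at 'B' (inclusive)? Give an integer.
Subtree rooted at B contains: B, C
Count = 2

Answer: 2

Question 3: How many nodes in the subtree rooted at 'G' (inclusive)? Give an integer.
Answer: 2

Derivation:
Subtree rooted at G contains: D, G
Count = 2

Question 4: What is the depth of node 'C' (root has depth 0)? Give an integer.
Path from root to C: E -> B -> C
Depth = number of edges = 2

Answer: 2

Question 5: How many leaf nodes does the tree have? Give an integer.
Leaves (nodes with no children): A, C, D, F

Answer: 4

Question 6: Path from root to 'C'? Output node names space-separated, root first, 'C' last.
Answer: E B C

Derivation:
Walk down from root: E -> B -> C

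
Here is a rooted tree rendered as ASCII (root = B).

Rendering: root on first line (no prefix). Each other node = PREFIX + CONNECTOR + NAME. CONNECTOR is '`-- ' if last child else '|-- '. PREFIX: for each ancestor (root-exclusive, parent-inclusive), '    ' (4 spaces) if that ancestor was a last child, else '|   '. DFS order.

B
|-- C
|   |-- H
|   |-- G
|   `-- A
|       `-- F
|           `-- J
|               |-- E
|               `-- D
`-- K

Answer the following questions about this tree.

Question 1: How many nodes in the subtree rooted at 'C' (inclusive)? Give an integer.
Subtree rooted at C contains: A, C, D, E, F, G, H, J
Count = 8

Answer: 8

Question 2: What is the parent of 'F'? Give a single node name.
Scan adjacency: F appears as child of A

Answer: A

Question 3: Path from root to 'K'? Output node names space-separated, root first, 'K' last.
Walk down from root: B -> K

Answer: B K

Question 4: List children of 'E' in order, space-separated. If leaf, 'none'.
Answer: none

Derivation:
Node E's children (from adjacency): (leaf)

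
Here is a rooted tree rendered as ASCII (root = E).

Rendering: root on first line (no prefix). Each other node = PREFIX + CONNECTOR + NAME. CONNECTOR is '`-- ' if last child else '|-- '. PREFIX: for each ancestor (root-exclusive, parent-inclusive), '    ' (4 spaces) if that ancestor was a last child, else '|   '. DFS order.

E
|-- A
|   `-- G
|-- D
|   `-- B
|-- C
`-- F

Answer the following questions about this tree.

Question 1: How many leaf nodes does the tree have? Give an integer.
Answer: 4

Derivation:
Leaves (nodes with no children): B, C, F, G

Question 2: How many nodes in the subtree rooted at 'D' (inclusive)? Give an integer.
Subtree rooted at D contains: B, D
Count = 2

Answer: 2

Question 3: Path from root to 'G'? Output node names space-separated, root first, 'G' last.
Answer: E A G

Derivation:
Walk down from root: E -> A -> G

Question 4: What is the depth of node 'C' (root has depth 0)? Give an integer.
Answer: 1

Derivation:
Path from root to C: E -> C
Depth = number of edges = 1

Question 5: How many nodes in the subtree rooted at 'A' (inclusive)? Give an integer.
Subtree rooted at A contains: A, G
Count = 2

Answer: 2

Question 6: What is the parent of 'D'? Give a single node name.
Scan adjacency: D appears as child of E

Answer: E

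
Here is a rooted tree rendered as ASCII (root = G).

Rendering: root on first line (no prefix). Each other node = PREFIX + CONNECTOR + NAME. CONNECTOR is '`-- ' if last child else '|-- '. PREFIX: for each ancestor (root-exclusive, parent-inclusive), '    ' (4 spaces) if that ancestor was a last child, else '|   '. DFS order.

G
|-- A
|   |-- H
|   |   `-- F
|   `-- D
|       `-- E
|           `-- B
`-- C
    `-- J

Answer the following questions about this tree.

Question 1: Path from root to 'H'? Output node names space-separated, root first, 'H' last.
Walk down from root: G -> A -> H

Answer: G A H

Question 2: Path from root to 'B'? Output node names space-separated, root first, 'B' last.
Answer: G A D E B

Derivation:
Walk down from root: G -> A -> D -> E -> B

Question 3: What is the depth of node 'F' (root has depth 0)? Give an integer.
Path from root to F: G -> A -> H -> F
Depth = number of edges = 3

Answer: 3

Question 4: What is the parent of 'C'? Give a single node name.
Scan adjacency: C appears as child of G

Answer: G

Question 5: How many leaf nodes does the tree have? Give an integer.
Leaves (nodes with no children): B, F, J

Answer: 3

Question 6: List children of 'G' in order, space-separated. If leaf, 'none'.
Answer: A C

Derivation:
Node G's children (from adjacency): A, C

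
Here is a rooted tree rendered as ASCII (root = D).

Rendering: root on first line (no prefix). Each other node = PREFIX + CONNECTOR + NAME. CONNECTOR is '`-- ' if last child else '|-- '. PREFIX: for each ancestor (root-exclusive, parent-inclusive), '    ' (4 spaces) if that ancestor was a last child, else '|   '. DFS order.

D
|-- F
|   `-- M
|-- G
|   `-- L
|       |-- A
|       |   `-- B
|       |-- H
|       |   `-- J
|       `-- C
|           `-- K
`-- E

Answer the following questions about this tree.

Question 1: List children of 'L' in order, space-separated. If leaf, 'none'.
Node L's children (from adjacency): A, H, C

Answer: A H C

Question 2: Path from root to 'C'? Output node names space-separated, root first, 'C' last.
Answer: D G L C

Derivation:
Walk down from root: D -> G -> L -> C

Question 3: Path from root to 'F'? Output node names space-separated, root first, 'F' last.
Answer: D F

Derivation:
Walk down from root: D -> F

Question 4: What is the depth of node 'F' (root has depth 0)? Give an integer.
Path from root to F: D -> F
Depth = number of edges = 1

Answer: 1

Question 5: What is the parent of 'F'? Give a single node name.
Answer: D

Derivation:
Scan adjacency: F appears as child of D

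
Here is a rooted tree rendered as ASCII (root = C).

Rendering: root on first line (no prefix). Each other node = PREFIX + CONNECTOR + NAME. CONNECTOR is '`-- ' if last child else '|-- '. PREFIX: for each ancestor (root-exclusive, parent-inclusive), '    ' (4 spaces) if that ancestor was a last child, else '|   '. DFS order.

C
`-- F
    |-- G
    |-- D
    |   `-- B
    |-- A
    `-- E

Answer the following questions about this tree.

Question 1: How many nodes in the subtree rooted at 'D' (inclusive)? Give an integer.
Subtree rooted at D contains: B, D
Count = 2

Answer: 2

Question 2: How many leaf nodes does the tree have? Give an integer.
Leaves (nodes with no children): A, B, E, G

Answer: 4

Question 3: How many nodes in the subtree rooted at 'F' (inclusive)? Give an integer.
Subtree rooted at F contains: A, B, D, E, F, G
Count = 6

Answer: 6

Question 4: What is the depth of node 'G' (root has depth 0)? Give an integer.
Answer: 2

Derivation:
Path from root to G: C -> F -> G
Depth = number of edges = 2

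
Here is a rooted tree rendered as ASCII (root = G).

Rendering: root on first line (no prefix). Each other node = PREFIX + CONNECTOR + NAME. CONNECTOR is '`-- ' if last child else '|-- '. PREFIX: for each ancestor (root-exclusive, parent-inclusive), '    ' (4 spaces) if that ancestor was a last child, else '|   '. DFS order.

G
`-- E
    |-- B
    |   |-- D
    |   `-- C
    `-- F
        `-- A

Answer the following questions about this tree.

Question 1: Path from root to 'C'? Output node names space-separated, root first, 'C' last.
Walk down from root: G -> E -> B -> C

Answer: G E B C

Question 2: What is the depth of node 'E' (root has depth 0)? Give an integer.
Answer: 1

Derivation:
Path from root to E: G -> E
Depth = number of edges = 1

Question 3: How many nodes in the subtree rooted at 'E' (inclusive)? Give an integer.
Answer: 6

Derivation:
Subtree rooted at E contains: A, B, C, D, E, F
Count = 6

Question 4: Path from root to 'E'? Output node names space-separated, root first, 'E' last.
Walk down from root: G -> E

Answer: G E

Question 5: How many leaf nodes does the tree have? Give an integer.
Answer: 3

Derivation:
Leaves (nodes with no children): A, C, D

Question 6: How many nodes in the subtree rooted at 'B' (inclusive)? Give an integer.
Subtree rooted at B contains: B, C, D
Count = 3

Answer: 3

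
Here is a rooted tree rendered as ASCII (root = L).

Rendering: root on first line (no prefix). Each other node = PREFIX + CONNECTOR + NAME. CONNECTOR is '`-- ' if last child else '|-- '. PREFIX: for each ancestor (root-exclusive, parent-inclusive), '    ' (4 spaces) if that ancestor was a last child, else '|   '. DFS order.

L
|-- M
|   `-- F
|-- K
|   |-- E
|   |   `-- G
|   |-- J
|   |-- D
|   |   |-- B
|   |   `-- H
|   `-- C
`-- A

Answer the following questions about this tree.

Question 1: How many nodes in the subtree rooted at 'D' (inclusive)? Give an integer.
Subtree rooted at D contains: B, D, H
Count = 3

Answer: 3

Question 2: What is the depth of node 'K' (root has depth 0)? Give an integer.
Answer: 1

Derivation:
Path from root to K: L -> K
Depth = number of edges = 1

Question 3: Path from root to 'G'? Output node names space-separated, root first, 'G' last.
Answer: L K E G

Derivation:
Walk down from root: L -> K -> E -> G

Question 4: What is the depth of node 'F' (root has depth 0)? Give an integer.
Answer: 2

Derivation:
Path from root to F: L -> M -> F
Depth = number of edges = 2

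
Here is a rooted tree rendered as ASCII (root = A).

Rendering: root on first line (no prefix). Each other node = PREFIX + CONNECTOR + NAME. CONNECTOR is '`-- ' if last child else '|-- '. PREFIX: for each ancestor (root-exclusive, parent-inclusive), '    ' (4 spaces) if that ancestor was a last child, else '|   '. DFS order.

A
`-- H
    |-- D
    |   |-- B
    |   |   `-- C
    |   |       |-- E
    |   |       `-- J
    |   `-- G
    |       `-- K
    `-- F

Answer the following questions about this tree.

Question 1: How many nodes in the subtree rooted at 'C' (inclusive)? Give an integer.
Subtree rooted at C contains: C, E, J
Count = 3

Answer: 3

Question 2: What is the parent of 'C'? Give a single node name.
Answer: B

Derivation:
Scan adjacency: C appears as child of B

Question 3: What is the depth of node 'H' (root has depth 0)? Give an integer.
Path from root to H: A -> H
Depth = number of edges = 1

Answer: 1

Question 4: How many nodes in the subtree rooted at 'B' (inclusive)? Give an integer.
Subtree rooted at B contains: B, C, E, J
Count = 4

Answer: 4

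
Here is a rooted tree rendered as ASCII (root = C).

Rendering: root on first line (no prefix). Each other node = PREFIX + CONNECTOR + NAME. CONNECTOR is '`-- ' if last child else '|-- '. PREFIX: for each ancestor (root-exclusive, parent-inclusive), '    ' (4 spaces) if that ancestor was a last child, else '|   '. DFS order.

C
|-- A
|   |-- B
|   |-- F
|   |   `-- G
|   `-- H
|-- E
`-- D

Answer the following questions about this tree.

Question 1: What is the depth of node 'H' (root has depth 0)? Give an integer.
Path from root to H: C -> A -> H
Depth = number of edges = 2

Answer: 2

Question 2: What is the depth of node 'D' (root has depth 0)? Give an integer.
Path from root to D: C -> D
Depth = number of edges = 1

Answer: 1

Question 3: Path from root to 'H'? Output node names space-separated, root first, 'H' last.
Walk down from root: C -> A -> H

Answer: C A H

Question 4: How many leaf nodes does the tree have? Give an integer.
Leaves (nodes with no children): B, D, E, G, H

Answer: 5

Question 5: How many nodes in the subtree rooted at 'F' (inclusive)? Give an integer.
Subtree rooted at F contains: F, G
Count = 2

Answer: 2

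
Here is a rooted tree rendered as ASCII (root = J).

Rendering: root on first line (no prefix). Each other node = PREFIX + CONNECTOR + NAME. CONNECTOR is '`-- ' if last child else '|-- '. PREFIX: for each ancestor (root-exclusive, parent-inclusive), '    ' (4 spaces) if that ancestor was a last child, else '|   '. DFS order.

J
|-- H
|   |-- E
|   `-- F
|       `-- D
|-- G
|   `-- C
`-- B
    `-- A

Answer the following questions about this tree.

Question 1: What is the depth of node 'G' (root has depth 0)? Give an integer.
Answer: 1

Derivation:
Path from root to G: J -> G
Depth = number of edges = 1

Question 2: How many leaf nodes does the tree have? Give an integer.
Leaves (nodes with no children): A, C, D, E

Answer: 4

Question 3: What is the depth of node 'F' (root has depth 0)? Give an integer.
Answer: 2

Derivation:
Path from root to F: J -> H -> F
Depth = number of edges = 2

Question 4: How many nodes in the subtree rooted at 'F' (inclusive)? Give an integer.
Subtree rooted at F contains: D, F
Count = 2

Answer: 2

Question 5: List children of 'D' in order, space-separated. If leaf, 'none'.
Answer: none

Derivation:
Node D's children (from adjacency): (leaf)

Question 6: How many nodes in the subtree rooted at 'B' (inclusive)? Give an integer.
Subtree rooted at B contains: A, B
Count = 2

Answer: 2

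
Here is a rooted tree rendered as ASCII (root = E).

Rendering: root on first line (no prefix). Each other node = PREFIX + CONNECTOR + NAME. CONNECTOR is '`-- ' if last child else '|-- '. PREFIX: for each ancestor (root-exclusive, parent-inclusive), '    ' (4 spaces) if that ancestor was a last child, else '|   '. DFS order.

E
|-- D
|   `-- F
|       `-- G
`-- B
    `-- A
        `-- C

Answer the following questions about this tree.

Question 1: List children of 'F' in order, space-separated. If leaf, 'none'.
Node F's children (from adjacency): G

Answer: G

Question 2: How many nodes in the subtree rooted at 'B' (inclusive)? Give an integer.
Subtree rooted at B contains: A, B, C
Count = 3

Answer: 3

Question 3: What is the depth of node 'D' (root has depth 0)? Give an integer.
Answer: 1

Derivation:
Path from root to D: E -> D
Depth = number of edges = 1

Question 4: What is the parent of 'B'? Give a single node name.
Answer: E

Derivation:
Scan adjacency: B appears as child of E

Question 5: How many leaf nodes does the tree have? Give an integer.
Leaves (nodes with no children): C, G

Answer: 2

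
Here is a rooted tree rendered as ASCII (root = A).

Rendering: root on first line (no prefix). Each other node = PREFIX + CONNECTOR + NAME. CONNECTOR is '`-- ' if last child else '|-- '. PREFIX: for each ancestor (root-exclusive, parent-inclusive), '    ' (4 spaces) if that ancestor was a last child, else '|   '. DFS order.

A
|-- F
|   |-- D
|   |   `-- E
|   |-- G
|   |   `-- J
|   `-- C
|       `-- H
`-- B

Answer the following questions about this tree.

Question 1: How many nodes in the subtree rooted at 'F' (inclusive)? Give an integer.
Answer: 7

Derivation:
Subtree rooted at F contains: C, D, E, F, G, H, J
Count = 7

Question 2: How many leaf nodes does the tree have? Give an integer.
Leaves (nodes with no children): B, E, H, J

Answer: 4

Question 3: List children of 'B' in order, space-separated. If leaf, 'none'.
Answer: none

Derivation:
Node B's children (from adjacency): (leaf)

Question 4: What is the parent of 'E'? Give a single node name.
Scan adjacency: E appears as child of D

Answer: D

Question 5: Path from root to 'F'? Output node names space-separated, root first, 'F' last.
Walk down from root: A -> F

Answer: A F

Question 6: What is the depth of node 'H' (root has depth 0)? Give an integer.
Path from root to H: A -> F -> C -> H
Depth = number of edges = 3

Answer: 3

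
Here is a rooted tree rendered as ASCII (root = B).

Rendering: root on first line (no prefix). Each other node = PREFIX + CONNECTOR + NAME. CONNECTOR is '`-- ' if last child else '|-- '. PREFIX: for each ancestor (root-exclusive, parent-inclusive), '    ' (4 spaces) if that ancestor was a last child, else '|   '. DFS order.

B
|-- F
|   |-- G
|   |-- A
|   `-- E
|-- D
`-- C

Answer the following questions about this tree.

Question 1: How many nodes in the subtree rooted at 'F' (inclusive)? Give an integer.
Answer: 4

Derivation:
Subtree rooted at F contains: A, E, F, G
Count = 4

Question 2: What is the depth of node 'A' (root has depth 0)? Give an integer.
Answer: 2

Derivation:
Path from root to A: B -> F -> A
Depth = number of edges = 2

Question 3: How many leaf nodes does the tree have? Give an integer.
Answer: 5

Derivation:
Leaves (nodes with no children): A, C, D, E, G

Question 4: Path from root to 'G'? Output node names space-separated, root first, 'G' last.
Answer: B F G

Derivation:
Walk down from root: B -> F -> G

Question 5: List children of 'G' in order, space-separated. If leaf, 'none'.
Node G's children (from adjacency): (leaf)

Answer: none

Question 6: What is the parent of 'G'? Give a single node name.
Scan adjacency: G appears as child of F

Answer: F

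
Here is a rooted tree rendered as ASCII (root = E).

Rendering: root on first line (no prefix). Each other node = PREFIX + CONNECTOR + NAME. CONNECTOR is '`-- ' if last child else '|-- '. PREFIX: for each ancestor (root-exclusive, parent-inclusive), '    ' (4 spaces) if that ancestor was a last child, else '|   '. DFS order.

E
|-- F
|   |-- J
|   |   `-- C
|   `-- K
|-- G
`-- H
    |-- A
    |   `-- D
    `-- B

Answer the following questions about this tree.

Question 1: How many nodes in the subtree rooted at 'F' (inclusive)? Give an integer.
Subtree rooted at F contains: C, F, J, K
Count = 4

Answer: 4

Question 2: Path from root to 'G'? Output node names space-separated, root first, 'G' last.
Walk down from root: E -> G

Answer: E G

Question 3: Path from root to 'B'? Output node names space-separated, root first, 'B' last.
Answer: E H B

Derivation:
Walk down from root: E -> H -> B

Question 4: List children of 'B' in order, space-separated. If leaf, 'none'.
Node B's children (from adjacency): (leaf)

Answer: none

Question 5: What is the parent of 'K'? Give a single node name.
Answer: F

Derivation:
Scan adjacency: K appears as child of F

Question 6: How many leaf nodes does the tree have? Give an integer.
Answer: 5

Derivation:
Leaves (nodes with no children): B, C, D, G, K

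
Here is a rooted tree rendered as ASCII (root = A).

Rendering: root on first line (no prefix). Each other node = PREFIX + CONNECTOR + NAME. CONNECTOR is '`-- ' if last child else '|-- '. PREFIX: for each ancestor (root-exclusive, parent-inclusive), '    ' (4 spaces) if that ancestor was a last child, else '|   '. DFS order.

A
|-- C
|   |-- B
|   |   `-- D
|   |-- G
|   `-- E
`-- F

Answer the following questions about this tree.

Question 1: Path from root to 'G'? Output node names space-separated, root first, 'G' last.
Answer: A C G

Derivation:
Walk down from root: A -> C -> G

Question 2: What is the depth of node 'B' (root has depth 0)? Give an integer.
Path from root to B: A -> C -> B
Depth = number of edges = 2

Answer: 2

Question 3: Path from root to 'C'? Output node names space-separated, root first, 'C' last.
Answer: A C

Derivation:
Walk down from root: A -> C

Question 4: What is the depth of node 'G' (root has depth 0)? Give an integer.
Answer: 2

Derivation:
Path from root to G: A -> C -> G
Depth = number of edges = 2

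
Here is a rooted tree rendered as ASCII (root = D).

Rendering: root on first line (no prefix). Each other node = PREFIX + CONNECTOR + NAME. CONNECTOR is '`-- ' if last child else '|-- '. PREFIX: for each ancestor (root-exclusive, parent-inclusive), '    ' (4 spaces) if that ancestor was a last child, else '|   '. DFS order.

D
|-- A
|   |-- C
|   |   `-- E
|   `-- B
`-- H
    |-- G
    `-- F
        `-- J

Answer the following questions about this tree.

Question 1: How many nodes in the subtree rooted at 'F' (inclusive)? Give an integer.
Answer: 2

Derivation:
Subtree rooted at F contains: F, J
Count = 2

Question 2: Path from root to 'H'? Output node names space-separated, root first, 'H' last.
Walk down from root: D -> H

Answer: D H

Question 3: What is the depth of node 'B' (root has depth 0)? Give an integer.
Answer: 2

Derivation:
Path from root to B: D -> A -> B
Depth = number of edges = 2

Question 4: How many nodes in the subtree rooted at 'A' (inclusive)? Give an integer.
Subtree rooted at A contains: A, B, C, E
Count = 4

Answer: 4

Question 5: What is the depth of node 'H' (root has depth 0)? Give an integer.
Answer: 1

Derivation:
Path from root to H: D -> H
Depth = number of edges = 1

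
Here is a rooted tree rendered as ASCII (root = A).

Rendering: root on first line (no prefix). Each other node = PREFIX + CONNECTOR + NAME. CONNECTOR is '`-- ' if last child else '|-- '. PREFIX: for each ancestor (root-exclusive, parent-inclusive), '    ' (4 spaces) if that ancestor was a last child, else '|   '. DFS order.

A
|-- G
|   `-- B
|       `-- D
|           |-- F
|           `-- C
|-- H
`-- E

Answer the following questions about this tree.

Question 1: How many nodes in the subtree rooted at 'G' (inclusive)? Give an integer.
Answer: 5

Derivation:
Subtree rooted at G contains: B, C, D, F, G
Count = 5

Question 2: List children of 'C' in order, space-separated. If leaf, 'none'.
Answer: none

Derivation:
Node C's children (from adjacency): (leaf)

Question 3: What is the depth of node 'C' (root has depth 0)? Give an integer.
Path from root to C: A -> G -> B -> D -> C
Depth = number of edges = 4

Answer: 4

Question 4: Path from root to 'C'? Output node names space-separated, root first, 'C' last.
Walk down from root: A -> G -> B -> D -> C

Answer: A G B D C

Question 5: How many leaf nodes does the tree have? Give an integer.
Leaves (nodes with no children): C, E, F, H

Answer: 4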